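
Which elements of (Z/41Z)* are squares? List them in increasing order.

1, 2, 4, 5, 8, 9, 10, 16, 18, 20, 21, 23, 25, 31, 32, 33, 36, 37, 39, 40

Square k = 1,…,20 (k and 41−k give the same square):
1²=1, 2²=4, 3²=9, 4²=16, 5²=25, 6²=36, 7²≡8, 8²≡23, 9²≡40, 10²≡18, 11²≡39, 12²≡21, 13²≡5, 14²≡32, 15²≡20, 16²≡10, 17²≡2, 18²≡37, 19²≡33, 20²≡31 (mod 41).
So the quadratic residues mod 41 are {1, 2, 4, 5, 8, 9, 10, 16, 18, 20, 21, 23, 25, 31, 32, 33, 36, 37, 39, 40}.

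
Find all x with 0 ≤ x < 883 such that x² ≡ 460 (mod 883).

Since 883 ≡ 3 (mod 4), a square root of 460 is 460^((883+1)/4) = 460^221 mod 883.
Repeated squaring: 460^2≡563, 460^4≡855, 460^8≡784, 460^16≡88, 460^32≡680, 460^64≡591, 460^128≡496 (mod 883).
460^221 = 460^(128+64+16+8+4+1) ≡ 408 (mod 883).
Check: 408² = 166464 ≡ 460 (mod 883). The two roots are 408 and 475.

408, 475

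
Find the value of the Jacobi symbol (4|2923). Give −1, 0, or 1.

Pull out 2^2: since 2923 ≡ 3 (mod 8), (2/2923) = -1, so (2/2923)^2 = +1.
Reached (1/2923) = 1. Collecting the sign flips along the way, the symbol is +1.

1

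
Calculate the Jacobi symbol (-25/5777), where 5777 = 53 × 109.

First reduce: -25 ≡ 5752 (mod 5777).
Pull out 2^3: since 5777 ≡ 1 (mod 8), (2/5777) = +1, so (2/5777)^3 = +1.
Reciprocity: 719 ≡ 3 and 5777 ≡ 1 (mod 4), so (719/5777) = +(5777/719).
Reduce top mod 719: now compute (25/719).
Reciprocity: 25 ≡ 1 and 719 ≡ 3 (mod 4), so (25/719) = +(719/25).
Reduce top mod 25: now compute (19/25).
Reciprocity: 19 ≡ 3 and 25 ≡ 1 (mod 4), so (19/25) = +(25/19).
Reduce top mod 19: now compute (6/19).
Pull out 2: since 19 ≡ 3 (mod 8), (2/19) = -1.
Reciprocity: 3 ≡ 3 and 19 ≡ 3 (mod 4), so (3/19) = −(19/3).
Reduce top mod 3: now compute (1/3).
Reached (1/3) = 1. Collecting the sign flips along the way, the symbol is +1.

1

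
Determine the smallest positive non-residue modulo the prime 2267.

(2/2267) = −1, so 2 is the smallest positive non-residue mod 2267.

2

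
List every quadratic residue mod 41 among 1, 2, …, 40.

Square k = 1,…,20 (k and 41−k give the same square):
1²=1, 2²=4, 3²=9, 4²=16, 5²=25, 6²=36, 7²≡8, 8²≡23, 9²≡40, 10²≡18, 11²≡39, 12²≡21, 13²≡5, 14²≡32, 15²≡20, 16²≡10, 17²≡2, 18²≡37, 19²≡33, 20²≡31 (mod 41).
So the quadratic residues mod 41 are {1, 2, 4, 5, 8, 9, 10, 16, 18, 20, 21, 23, 25, 31, 32, 33, 36, 37, 39, 40}.

1,2,4,5,8,9,10,16,18,20,21,23,25,31,32,33,36,37,39,40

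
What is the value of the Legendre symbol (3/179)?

1

Reciprocity: 3 ≡ 3 and 179 ≡ 3 (mod 4), so (3/179) = −(179/3).
Reduce top mod 3: now compute (2/3).
Pull out 2: since 3 ≡ 3 (mod 8), (2/3) = -1.
Reached (1/3) = 1. Collecting the sign flips along the way, the symbol is +1.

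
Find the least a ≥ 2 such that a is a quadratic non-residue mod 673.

(2/673) = +1, so 2 is a residue.
(3/673) = +1, so 3 is a residue.
(4/673) = +1, so 4 is a residue.
(5/673) = −1, so 5 is the smallest positive non-residue mod 673.

5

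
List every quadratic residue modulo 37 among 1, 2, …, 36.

Square k = 1,…,18 (k and 37−k give the same square):
1²=1, 2²=4, 3²=9, 4²=16, 5²=25, 6²=36, 7²≡12, 8²≡27, 9²≡7, 10²≡26, 11²≡10, 12²≡33, 13²≡21, 14²≡11, 15²≡3, 16²≡34, 17²≡30, 18²≡28 (mod 37).
So the quadratic residues mod 37 are {1, 3, 4, 7, 9, 10, 11, 12, 16, 21, 25, 26, 27, 28, 30, 33, 34, 36}.

1, 3, 4, 7, 9, 10, 11, 12, 16, 21, 25, 26, 27, 28, 30, 33, 34, 36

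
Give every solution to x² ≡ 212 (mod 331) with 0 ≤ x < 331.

Since 331 ≡ 3 (mod 4), a square root of 212 is 212^((331+1)/4) = 212^83 mod 331.
Repeated squaring: 212^2≡259, 212^4≡219, 212^8≡297, 212^16≡163, 212^32≡89, 212^64≡308 (mod 331).
212^83 = 212^(64+16+2+1) ≡ 132 (mod 331).
Check: 132² = 17424 ≡ 212 (mod 331). The two roots are 132 and 199.

132, 199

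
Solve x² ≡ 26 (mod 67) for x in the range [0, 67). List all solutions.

Since 67 ≡ 3 (mod 4), a square root of 26 is 26^((67+1)/4) = 26^17 mod 67.
Repeated squaring: 26^2≡6, 26^4≡36, 26^8≡23, 26^16≡60 (mod 67).
26^17 = 26^(16+1) ≡ 19 (mod 67).
Check: 19² = 361 ≡ 26 (mod 67). The two roots are 19 and 48.

19, 48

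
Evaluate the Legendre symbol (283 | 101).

Euler's criterion: (283/101) ≡ 81^50 (mod 101).
81^2 ≡ 97 (mod 101)
81^4 ≡ 16 (mod 101)
81^8 ≡ 54 (mod 101)
81^16 ≡ 88 (mod 101)
81^32 ≡ 68 (mod 101)
81^50 = 81^(32+16+2) ≡ 1 (mod 101).
Result is 1, so (283/101) = 1.

1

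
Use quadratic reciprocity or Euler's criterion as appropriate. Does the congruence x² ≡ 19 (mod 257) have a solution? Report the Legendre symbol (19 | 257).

-1

Euler's criterion: (19/257) ≡ 19^128 (mod 257).
19^2 ≡ 104 (mod 257)
19^4 ≡ 22 (mod 257)
19^8 ≡ 227 (mod 257)
19^16 ≡ 129 (mod 257)
19^32 ≡ 193 (mod 257)
19^64 ≡ 241 (mod 257)
19^128 ≡ 256 (mod 257)
19^128 = 19^(128) ≡ 256 (mod 257).
Result is 256 ≡ −1, so (19/257) = −1.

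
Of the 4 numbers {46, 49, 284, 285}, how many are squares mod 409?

(46/409) = +1 → QR.
(49/409) = +1 → QR.
(284/409) = +1 → QR.
(285/409) = -1 → non-residue.
Total quadratic residues among the 4: 3.

3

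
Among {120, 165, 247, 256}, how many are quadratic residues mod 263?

1

(120/263) = -1 → non-residue.
(165/263) = -1 → non-residue.
(247/263) = -1 → non-residue.
(256/263) = +1 → QR.
Total quadratic residues among the 4: 1.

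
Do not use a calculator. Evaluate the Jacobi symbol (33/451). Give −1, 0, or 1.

Reciprocity: 33 ≡ 1 and 451 ≡ 3 (mod 4), so (33/451) = +(451/33).
Reduce top mod 33: now compute (22/33).
Pull out 2: since 33 ≡ 1 (mod 8), (2/33) = +1.
Reciprocity: 11 ≡ 3 and 33 ≡ 1 (mod 4), so (11/33) = +(33/11).
Reduce top mod 11: now compute (0/11).
Top reduces to 0: gcd > 1, so the symbol is 0.

0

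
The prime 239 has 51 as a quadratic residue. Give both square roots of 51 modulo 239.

23, 216

Since 239 ≡ 3 (mod 4), a square root of 51 is 51^((239+1)/4) = 51^60 mod 239.
Repeated squaring: 51^2≡211, 51^4≡67, 51^8≡187, 51^16≡75, 51^32≡128 (mod 239).
51^60 = 51^(32+16+8+4) ≡ 216 (mod 239).
Check: 216² = 46656 ≡ 51 (mod 239). The two roots are 23 and 216.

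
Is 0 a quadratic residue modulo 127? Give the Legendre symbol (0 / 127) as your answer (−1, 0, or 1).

Top reduces to 0: gcd > 1, so the symbol is 0.

0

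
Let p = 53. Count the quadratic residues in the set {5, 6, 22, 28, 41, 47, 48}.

(5/53) = -1 → non-residue.
(6/53) = +1 → QR.
(22/53) = -1 → non-residue.
(28/53) = +1 → QR.
(41/53) = -1 → non-residue.
(47/53) = +1 → QR.
(48/53) = -1 → non-residue.
Total quadratic residues among the 7: 3.

3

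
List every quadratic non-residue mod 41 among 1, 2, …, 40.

3,6,7,11,12,13,14,15,17,19,22,24,26,27,28,29,30,34,35,38

Square k = 1,…,20 (k and 41−k give the same square):
1²=1, 2²=4, 3²=9, 4²=16, 5²=25, 6²=36, 7²≡8, 8²≡23, 9²≡40, 10²≡18, 11²≡39, 12²≡21, 13²≡5, 14²≡32, 15²≡20, 16²≡10, 17²≡2, 18²≡37, 19²≡33, 20²≡31 (mod 41).
The residues are {1, 2, 4, 5, 8, 9, 10, 16, 18, 20, 21, 23, 25, 31, 32, 33, 36, 37, 39, 40}; the non-residues are the remaining 20 nonzero classes.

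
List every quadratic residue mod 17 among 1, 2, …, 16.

1,2,4,8,9,13,15,16

Square k = 1,…,8 (k and 17−k give the same square):
1²=1, 2²=4, 3²=9, 4²=16, 5²≡8, 6²≡2, 7²≡15, 8²≡13 (mod 17).
So the quadratic residues mod 17 are {1, 2, 4, 8, 9, 13, 15, 16}.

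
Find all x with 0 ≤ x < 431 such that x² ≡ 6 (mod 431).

Since 431 ≡ 3 (mod 4), a square root of 6 is 6^((431+1)/4) = 6^108 mod 431.
Repeated squaring: 6^2≡36, 6^4≡3, 6^8≡9, 6^16≡81, 6^32≡96, 6^64≡165 (mod 431).
6^108 = 6^(64+32+8+4) ≡ 128 (mod 431).
Check: 128² = 16384 ≡ 6 (mod 431). The two roots are 128 and 303.

128, 303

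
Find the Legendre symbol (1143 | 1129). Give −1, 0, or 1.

1

Euler's criterion: (1143/1129) ≡ 14^564 (mod 1129).
14^2 ≡ 196 (mod 1129)
14^4 ≡ 30 (mod 1129)
14^8 ≡ 900 (mod 1129)
14^16 ≡ 507 (mod 1129)
14^32 ≡ 766 (mod 1129)
14^64 ≡ 805 (mod 1129)
14^128 ≡ 1108 (mod 1129)
14^256 ≡ 441 (mod 1129)
14^512 ≡ 293 (mod 1129)
14^564 = 14^(512+32+16+4) ≡ 1 (mod 1129).
Result is 1, so (1143/1129) = 1.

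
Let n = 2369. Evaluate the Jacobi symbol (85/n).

Reciprocity: 85 ≡ 1 and 2369 ≡ 1 (mod 4), so (85/2369) = +(2369/85).
Reduce top mod 85: now compute (74/85).
Pull out 2: since 85 ≡ 5 (mod 8), (2/85) = -1.
Reciprocity: 37 ≡ 1 and 85 ≡ 1 (mod 4), so (37/85) = +(85/37).
Reduce top mod 37: now compute (11/37).
Reciprocity: 11 ≡ 3 and 37 ≡ 1 (mod 4), so (11/37) = +(37/11).
Reduce top mod 11: now compute (4/11).
Pull out 2^2: since 11 ≡ 3 (mod 8), (2/11) = -1, so (2/11)^2 = +1.
Reached (1/11) = 1. Collecting the sign flips along the way, the symbol is -1.

-1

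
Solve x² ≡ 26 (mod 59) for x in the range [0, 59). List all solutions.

12, 47

Since 59 ≡ 3 (mod 4), a square root of 26 is 26^((59+1)/4) = 26^15 mod 59.
Repeated squaring: 26^2≡27, 26^4≡21, 26^8≡28 (mod 59).
26^15 = 26^(8+4+2+1) ≡ 12 (mod 59).
Check: 12² = 144 ≡ 26 (mod 59). The two roots are 12 and 47.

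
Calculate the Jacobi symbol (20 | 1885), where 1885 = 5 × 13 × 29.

Pull out 2^2: since 1885 ≡ 5 (mod 8), (2/1885) = -1, so (2/1885)^2 = +1.
Reciprocity: 5 ≡ 1 and 1885 ≡ 1 (mod 4), so (5/1885) = +(1885/5).
Reduce top mod 5: now compute (0/5).
Top reduces to 0: gcd > 1, so the symbol is 0.

0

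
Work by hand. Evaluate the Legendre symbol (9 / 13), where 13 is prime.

Reciprocity: 9 ≡ 1 and 13 ≡ 1 (mod 4), so (9/13) = +(13/9).
Reduce top mod 9: now compute (4/9).
Pull out 2^2: since 9 ≡ 1 (mod 8), (2/9) = +1, so (2/9)^2 = +1.
Reached (1/9) = 1. Collecting the sign flips along the way, the symbol is +1.

1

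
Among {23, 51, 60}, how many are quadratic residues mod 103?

2

(23/103) = +1 → QR.
(51/103) = -1 → non-residue.
(60/103) = +1 → QR.
Total quadratic residues among the 3: 2.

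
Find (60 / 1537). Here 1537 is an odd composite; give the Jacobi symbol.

-1

Pull out 2^2: since 1537 ≡ 1 (mod 8), (2/1537) = +1, so (2/1537)^2 = +1.
Reciprocity: 15 ≡ 3 and 1537 ≡ 1 (mod 4), so (15/1537) = +(1537/15).
Reduce top mod 15: now compute (7/15).
Reciprocity: 7 ≡ 3 and 15 ≡ 3 (mod 4), so (7/15) = −(15/7).
Reduce top mod 7: now compute (1/7).
Reached (1/7) = 1. Collecting the sign flips along the way, the symbol is -1.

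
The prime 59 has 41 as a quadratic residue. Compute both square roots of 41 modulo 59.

Since 59 ≡ 3 (mod 4), a square root of 41 is 41^((59+1)/4) = 41^15 mod 59.
Repeated squaring: 41^2≡29, 41^4≡15, 41^8≡48 (mod 59).
41^15 = 41^(8+4+2+1) ≡ 49 (mod 59).
Check: 49² = 2401 ≡ 41 (mod 59). The two roots are 10 and 49.

10, 49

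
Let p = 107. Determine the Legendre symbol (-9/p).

-1

First reduce: -9 ≡ 98 (mod 107).
Pull out 2: since 107 ≡ 3 (mod 8), (2/107) = -1.
Reciprocity: 49 ≡ 1 and 107 ≡ 3 (mod 4), so (49/107) = +(107/49).
Reduce top mod 49: now compute (9/49).
Reciprocity: 9 ≡ 1 and 49 ≡ 1 (mod 4), so (9/49) = +(49/9).
Reduce top mod 9: now compute (4/9).
Pull out 2^2: since 9 ≡ 1 (mod 8), (2/9) = +1, so (2/9)^2 = +1.
Reached (1/9) = 1. Collecting the sign flips along the way, the symbol is -1.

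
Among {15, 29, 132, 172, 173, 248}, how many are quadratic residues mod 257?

(15/257) = +1 → QR.
(29/257) = +1 → QR.
(132/257) = -1 → non-residue.
(172/257) = -1 → non-residue.
(173/257) = +1 → QR.
(248/257) = +1 → QR.
Total quadratic residues among the 6: 4.

4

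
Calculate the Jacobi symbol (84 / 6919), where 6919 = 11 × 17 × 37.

-1

Pull out 2^2: since 6919 ≡ 7 (mod 8), (2/6919) = +1, so (2/6919)^2 = +1.
Reciprocity: 21 ≡ 1 and 6919 ≡ 3 (mod 4), so (21/6919) = +(6919/21).
Reduce top mod 21: now compute (10/21).
Pull out 2: since 21 ≡ 5 (mod 8), (2/21) = -1.
Reciprocity: 5 ≡ 1 and 21 ≡ 1 (mod 4), so (5/21) = +(21/5).
Reduce top mod 5: now compute (1/5).
Reached (1/5) = 1. Collecting the sign flips along the way, the symbol is -1.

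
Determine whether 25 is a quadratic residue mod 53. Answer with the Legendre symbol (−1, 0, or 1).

1

Euler's criterion: (25/53) ≡ 25^26 (mod 53).
25^2 ≡ 42 (mod 53)
25^4 ≡ 15 (mod 53)
25^8 ≡ 13 (mod 53)
25^16 ≡ 10 (mod 53)
25^26 = 25^(16+8+2) ≡ 1 (mod 53).
Result is 1, so (25/53) = 1.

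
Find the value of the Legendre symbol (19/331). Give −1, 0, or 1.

Euler's criterion: (19/331) ≡ 19^165 (mod 331).
19^2 ≡ 30 (mod 331)
19^4 ≡ 238 (mod 331)
19^8 ≡ 43 (mod 331)
19^16 ≡ 194 (mod 331)
19^32 ≡ 233 (mod 331)
19^64 ≡ 5 (mod 331)
19^128 ≡ 25 (mod 331)
19^165 = 19^(128+32+4+1) ≡ 1 (mod 331).
Result is 1, so (19/331) = 1.

1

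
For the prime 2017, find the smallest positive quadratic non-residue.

5

(2/2017) = +1, so 2 is a residue.
(3/2017) = +1, so 3 is a residue.
(4/2017) = +1, so 4 is a residue.
(5/2017) = −1, so 5 is the smallest positive non-residue mod 2017.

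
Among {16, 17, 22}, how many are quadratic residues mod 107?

(16/107) = +1 → QR.
(17/107) = -1 → non-residue.
(22/107) = -1 → non-residue.
Total quadratic residues among the 3: 1.

1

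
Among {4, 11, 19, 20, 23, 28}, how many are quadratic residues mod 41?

(4/41) = +1 → QR.
(11/41) = -1 → non-residue.
(19/41) = -1 → non-residue.
(20/41) = +1 → QR.
(23/41) = +1 → QR.
(28/41) = -1 → non-residue.
Total quadratic residues among the 6: 3.

3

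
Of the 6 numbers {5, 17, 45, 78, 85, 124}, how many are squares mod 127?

(5/127) = -1 → non-residue.
(17/127) = +1 → QR.
(45/127) = -1 → non-residue.
(78/127) = -1 → non-residue.
(85/127) = -1 → non-residue.
(124/127) = +1 → QR.
Total quadratic residues among the 6: 2.

2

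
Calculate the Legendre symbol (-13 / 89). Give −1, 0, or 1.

First reduce: -13 ≡ 76 (mod 89).
Pull out 2^2: since 89 ≡ 1 (mod 8), (2/89) = +1, so (2/89)^2 = +1.
Reciprocity: 19 ≡ 3 and 89 ≡ 1 (mod 4), so (19/89) = +(89/19).
Reduce top mod 19: now compute (13/19).
Reciprocity: 13 ≡ 1 and 19 ≡ 3 (mod 4), so (13/19) = +(19/13).
Reduce top mod 13: now compute (6/13).
Pull out 2: since 13 ≡ 5 (mod 8), (2/13) = -1.
Reciprocity: 3 ≡ 3 and 13 ≡ 1 (mod 4), so (3/13) = +(13/3).
Reduce top mod 3: now compute (1/3).
Reached (1/3) = 1. Collecting the sign flips along the way, the symbol is -1.

-1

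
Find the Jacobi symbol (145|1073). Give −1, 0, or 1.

0

Reciprocity: 145 ≡ 1 and 1073 ≡ 1 (mod 4), so (145/1073) = +(1073/145).
Reduce top mod 145: now compute (58/145).
Pull out 2: since 145 ≡ 1 (mod 8), (2/145) = +1.
Reciprocity: 29 ≡ 1 and 145 ≡ 1 (mod 4), so (29/145) = +(145/29).
Reduce top mod 29: now compute (0/29).
Top reduces to 0: gcd > 1, so the symbol is 0.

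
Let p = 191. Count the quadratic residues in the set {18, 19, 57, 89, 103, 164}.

(18/191) = +1 → QR.
(19/191) = -1 → non-residue.
(57/191) = -1 → non-residue.
(89/191) = -1 → non-residue.
(103/191) = +1 → QR.
(164/191) = -1 → non-residue.
Total quadratic residues among the 6: 2.

2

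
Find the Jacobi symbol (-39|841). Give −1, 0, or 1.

First reduce: -39 ≡ 802 (mod 841).
Pull out 2: since 841 ≡ 1 (mod 8), (2/841) = +1.
Reciprocity: 401 ≡ 1 and 841 ≡ 1 (mod 4), so (401/841) = +(841/401).
Reduce top mod 401: now compute (39/401).
Reciprocity: 39 ≡ 3 and 401 ≡ 1 (mod 4), so (39/401) = +(401/39).
Reduce top mod 39: now compute (11/39).
Reciprocity: 11 ≡ 3 and 39 ≡ 3 (mod 4), so (11/39) = −(39/11).
Reduce top mod 11: now compute (6/11).
Pull out 2: since 11 ≡ 3 (mod 8), (2/11) = -1.
Reciprocity: 3 ≡ 3 and 11 ≡ 3 (mod 4), so (3/11) = −(11/3).
Reduce top mod 3: now compute (2/3).
Pull out 2: since 3 ≡ 3 (mod 8), (2/3) = -1.
Reached (1/3) = 1. Collecting the sign flips along the way, the symbol is +1.

1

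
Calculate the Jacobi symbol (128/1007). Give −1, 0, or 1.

1

Pull out 2^7: since 1007 ≡ 7 (mod 8), (2/1007) = +1, so (2/1007)^7 = +1.
Reached (1/1007) = 1. Collecting the sign flips along the way, the symbol is +1.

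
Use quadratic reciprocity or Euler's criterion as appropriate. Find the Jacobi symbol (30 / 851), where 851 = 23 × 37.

-1

Pull out 2: since 851 ≡ 3 (mod 8), (2/851) = -1.
Reciprocity: 15 ≡ 3 and 851 ≡ 3 (mod 4), so (15/851) = −(851/15).
Reduce top mod 15: now compute (11/15).
Reciprocity: 11 ≡ 3 and 15 ≡ 3 (mod 4), so (11/15) = −(15/11).
Reduce top mod 11: now compute (4/11).
Pull out 2^2: since 11 ≡ 3 (mod 8), (2/11) = -1, so (2/11)^2 = +1.
Reached (1/11) = 1. Collecting the sign flips along the way, the symbol is -1.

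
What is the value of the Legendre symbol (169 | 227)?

1

Reciprocity: 169 ≡ 1 and 227 ≡ 3 (mod 4), so (169/227) = +(227/169).
Reduce top mod 169: now compute (58/169).
Pull out 2: since 169 ≡ 1 (mod 8), (2/169) = +1.
Reciprocity: 29 ≡ 1 and 169 ≡ 1 (mod 4), so (29/169) = +(169/29).
Reduce top mod 29: now compute (24/29).
Pull out 2^3: since 29 ≡ 5 (mod 8), (2/29) = -1, so (2/29)^3 = -1.
Reciprocity: 3 ≡ 3 and 29 ≡ 1 (mod 4), so (3/29) = +(29/3).
Reduce top mod 3: now compute (2/3).
Pull out 2: since 3 ≡ 3 (mod 8), (2/3) = -1.
Reached (1/3) = 1. Collecting the sign flips along the way, the symbol is +1.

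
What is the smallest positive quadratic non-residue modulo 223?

(2/223) = +1, so 2 is a residue.
(3/223) = −1, so 3 is the smallest positive non-residue mod 223.

3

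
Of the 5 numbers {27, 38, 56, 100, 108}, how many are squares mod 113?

(27/113) = -1 → non-residue.
(38/113) = -1 → non-residue.
(56/113) = +1 → QR.
(100/113) = +1 → QR.
(108/113) = -1 → non-residue.
Total quadratic residues among the 5: 2.

2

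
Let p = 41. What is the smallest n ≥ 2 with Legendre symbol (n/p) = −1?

(2/41) = +1, so 2 is a residue.
(3/41) = −1, so 3 is the smallest positive non-residue mod 41.

3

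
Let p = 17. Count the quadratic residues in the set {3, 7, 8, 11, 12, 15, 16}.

3

(3/17) = -1 → non-residue.
(7/17) = -1 → non-residue.
(8/17) = +1 → QR.
(11/17) = -1 → non-residue.
(12/17) = -1 → non-residue.
(15/17) = +1 → QR.
(16/17) = +1 → QR.
Total quadratic residues among the 7: 3.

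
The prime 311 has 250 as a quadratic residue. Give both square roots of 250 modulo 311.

46, 265

Since 311 ≡ 3 (mod 4), a square root of 250 is 250^((311+1)/4) = 250^78 mod 311.
Repeated squaring: 250^2≡300, 250^4≡121, 250^8≡24, 250^16≡265, 250^32≡250, 250^64≡300 (mod 311).
250^78 = 250^(64+8+4+2) ≡ 265 (mod 311).
Check: 265² = 70225 ≡ 250 (mod 311). The two roots are 46 and 265.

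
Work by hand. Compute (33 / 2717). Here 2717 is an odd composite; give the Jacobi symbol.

0

Reciprocity: 33 ≡ 1 and 2717 ≡ 1 (mod 4), so (33/2717) = +(2717/33).
Reduce top mod 33: now compute (11/33).
Reciprocity: 11 ≡ 3 and 33 ≡ 1 (mod 4), so (11/33) = +(33/11).
Reduce top mod 11: now compute (0/11).
Top reduces to 0: gcd > 1, so the symbol is 0.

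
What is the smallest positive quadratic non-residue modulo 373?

2

(2/373) = −1, so 2 is the smallest positive non-residue mod 373.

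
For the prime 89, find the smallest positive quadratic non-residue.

(2/89) = +1, so 2 is a residue.
(3/89) = −1, so 3 is the smallest positive non-residue mod 89.

3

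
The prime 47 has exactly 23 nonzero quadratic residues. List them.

Square k = 1,…,23 (k and 47−k give the same square):
1²=1, 2²=4, 3²=9, 4²=16, 5²=25, 6²=36, 7²≡2, 8²≡17, 9²≡34, 10²≡6, 11²≡27, 12²≡3, 13²≡28, 14²≡8, 15²≡37, 16²≡21, 17²≡7, 18²≡42, 19²≡32, 20²≡24, 21²≡18, 22²≡14, 23²≡12 (mod 47).
So the quadratic residues mod 47 are {1, 2, 3, 4, 6, 7, 8, 9, 12, 14, 16, 17, 18, 21, 24, 25, 27, 28, 32, 34, 36, 37, 42}.

1,2,3,4,6,7,8,9,12,14,16,17,18,21,24,25,27,28,32,34,36,37,42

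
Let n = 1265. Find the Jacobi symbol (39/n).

Reciprocity: 39 ≡ 3 and 1265 ≡ 1 (mod 4), so (39/1265) = +(1265/39).
Reduce top mod 39: now compute (17/39).
Reciprocity: 17 ≡ 1 and 39 ≡ 3 (mod 4), so (17/39) = +(39/17).
Reduce top mod 17: now compute (5/17).
Reciprocity: 5 ≡ 1 and 17 ≡ 1 (mod 4), so (5/17) = +(17/5).
Reduce top mod 5: now compute (2/5).
Pull out 2: since 5 ≡ 5 (mod 8), (2/5) = -1.
Reached (1/5) = 1. Collecting the sign flips along the way, the symbol is -1.

-1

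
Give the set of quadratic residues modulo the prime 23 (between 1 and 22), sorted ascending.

1, 2, 3, 4, 6, 8, 9, 12, 13, 16, 18

Square k = 1,…,11 (k and 23−k give the same square):
1²=1, 2²=4, 3²=9, 4²=16, 5²≡2, 6²≡13, 7²≡3, 8²≡18, 9²≡12, 10²≡8, 11²≡6 (mod 23).
So the quadratic residues mod 23 are {1, 2, 3, 4, 6, 8, 9, 12, 13, 16, 18}.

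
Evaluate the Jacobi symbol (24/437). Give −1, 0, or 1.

1

Pull out 2^3: since 437 ≡ 5 (mod 8), (2/437) = -1, so (2/437)^3 = -1.
Reciprocity: 3 ≡ 3 and 437 ≡ 1 (mod 4), so (3/437) = +(437/3).
Reduce top mod 3: now compute (2/3).
Pull out 2: since 3 ≡ 3 (mod 8), (2/3) = -1.
Reached (1/3) = 1. Collecting the sign flips along the way, the symbol is +1.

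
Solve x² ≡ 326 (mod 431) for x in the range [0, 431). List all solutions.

77, 354

Since 431 ≡ 3 (mod 4), a square root of 326 is 326^((431+1)/4) = 326^108 mod 431.
Repeated squaring: 326^2≡250, 326^4≡5, 326^8≡25, 326^16≡194, 326^32≡139, 326^64≡357 (mod 431).
326^108 = 326^(64+32+8+4) ≡ 354 (mod 431).
Check: 354² = 125316 ≡ 326 (mod 431). The two roots are 77 and 354.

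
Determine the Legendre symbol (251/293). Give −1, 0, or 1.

-1

Euler's criterion: (251/293) ≡ 251^146 (mod 293).
251^2 ≡ 6 (mod 293)
251^4 ≡ 36 (mod 293)
251^8 ≡ 124 (mod 293)
251^16 ≡ 140 (mod 293)
251^32 ≡ 262 (mod 293)
251^64 ≡ 82 (mod 293)
251^128 ≡ 278 (mod 293)
251^146 = 251^(128+16+2) ≡ 292 (mod 293).
Result is 292 ≡ −1, so (251/293) = −1.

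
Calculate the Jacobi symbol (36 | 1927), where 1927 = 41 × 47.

Pull out 2^2: since 1927 ≡ 7 (mod 8), (2/1927) = +1, so (2/1927)^2 = +1.
Reciprocity: 9 ≡ 1 and 1927 ≡ 3 (mod 4), so (9/1927) = +(1927/9).
Reduce top mod 9: now compute (1/9).
Reached (1/9) = 1. Collecting the sign flips along the way, the symbol is +1.

1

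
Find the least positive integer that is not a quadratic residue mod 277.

2

(2/277) = −1, so 2 is the smallest positive non-residue mod 277.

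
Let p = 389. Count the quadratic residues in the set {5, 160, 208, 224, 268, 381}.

(5/389) = +1 → QR.
(160/389) = -1 → non-residue.
(208/389) = +1 → QR.
(224/389) = -1 → non-residue.
(268/389) = +1 → QR.
(381/389) = -1 → non-residue.
Total quadratic residues among the 6: 3.

3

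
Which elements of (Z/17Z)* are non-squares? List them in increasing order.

Square k = 1,…,8 (k and 17−k give the same square):
1²=1, 2²=4, 3²=9, 4²=16, 5²≡8, 6²≡2, 7²≡15, 8²≡13 (mod 17).
The residues are {1, 2, 4, 8, 9, 13, 15, 16}; the non-residues are the remaining 8 nonzero classes.

3,5,6,7,10,11,12,14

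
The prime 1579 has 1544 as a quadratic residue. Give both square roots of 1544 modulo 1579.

182, 1397

Since 1579 ≡ 3 (mod 4), a square root of 1544 is 1544^((1579+1)/4) = 1544^395 mod 1579.
Repeated squaring: 1544^2≡1225, 1544^4≡575, 1544^8≡614, 1544^16≡1194, 1544^32≡1378, 1544^64≡926, 1544^128≡79, 1544^256≡1504 (mod 1579).
1544^395 = 1544^(256+128+8+2+1) ≡ 1397 (mod 1579).
Check: 1397² = 1951609 ≡ 1544 (mod 1579). The two roots are 182 and 1397.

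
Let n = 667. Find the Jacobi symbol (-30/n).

First reduce: -30 ≡ 637 (mod 667).
Reciprocity: 637 ≡ 1 and 667 ≡ 3 (mod 4), so (637/667) = +(667/637).
Reduce top mod 637: now compute (30/637).
Pull out 2: since 637 ≡ 5 (mod 8), (2/637) = -1.
Reciprocity: 15 ≡ 3 and 637 ≡ 1 (mod 4), so (15/637) = +(637/15).
Reduce top mod 15: now compute (7/15).
Reciprocity: 7 ≡ 3 and 15 ≡ 3 (mod 4), so (7/15) = −(15/7).
Reduce top mod 7: now compute (1/7).
Reached (1/7) = 1. Collecting the sign flips along the way, the symbol is +1.

1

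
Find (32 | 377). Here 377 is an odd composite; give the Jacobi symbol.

Pull out 2^5: since 377 ≡ 1 (mod 8), (2/377) = +1, so (2/377)^5 = +1.
Reached (1/377) = 1. Collecting the sign flips along the way, the symbol is +1.

1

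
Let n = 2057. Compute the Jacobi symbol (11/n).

Reciprocity: 11 ≡ 3 and 2057 ≡ 1 (mod 4), so (11/2057) = +(2057/11).
Reduce top mod 11: now compute (0/11).
Top reduces to 0: gcd > 1, so the symbol is 0.

0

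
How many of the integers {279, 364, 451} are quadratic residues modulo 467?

(279/467) = -1 → non-residue.
(364/467) = +1 → QR.
(451/467) = -1 → non-residue.
Total quadratic residues among the 3: 1.

1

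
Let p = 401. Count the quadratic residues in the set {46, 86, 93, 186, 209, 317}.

(46/401) = -1 → non-residue.
(86/401) = +1 → QR.
(93/401) = +1 → QR.
(186/401) = +1 → QR.
(209/401) = -1 → non-residue.
(317/401) = -1 → non-residue.
Total quadratic residues among the 6: 3.

3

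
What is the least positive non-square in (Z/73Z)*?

5

(2/73) = +1, so 2 is a residue.
(3/73) = +1, so 3 is a residue.
(4/73) = +1, so 4 is a residue.
(5/73) = −1, so 5 is the smallest positive non-residue mod 73.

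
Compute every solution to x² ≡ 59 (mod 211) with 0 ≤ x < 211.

Since 211 ≡ 3 (mod 4), a square root of 59 is 59^((211+1)/4) = 59^53 mod 211.
Repeated squaring: 59^2≡105, 59^4≡53, 59^8≡66, 59^16≡136, 59^32≡139 (mod 211).
59^53 = 59^(32+16+4+1) ≡ 103 (mod 211).
Check: 103² = 10609 ≡ 59 (mod 211). The two roots are 103 and 108.

103, 108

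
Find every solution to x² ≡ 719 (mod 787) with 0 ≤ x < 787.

175, 612

Since 787 ≡ 3 (mod 4), a square root of 719 is 719^((787+1)/4) = 719^197 mod 787.
Repeated squaring: 719^2≡689, 719^4≡160, 719^8≡416, 719^16≡703, 719^32≡760, 719^64≡729, 719^128≡216 (mod 787).
719^197 = 719^(128+64+4+1) ≡ 175 (mod 787).
Check: 175² = 30625 ≡ 719 (mod 787). The two roots are 175 and 612.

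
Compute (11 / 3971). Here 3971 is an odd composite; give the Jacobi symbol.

0

Reciprocity: 11 ≡ 3 and 3971 ≡ 3 (mod 4), so (11/3971) = −(3971/11).
Reduce top mod 11: now compute (0/11).
Top reduces to 0: gcd > 1, so the symbol is 0.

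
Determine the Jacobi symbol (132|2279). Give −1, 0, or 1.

1

Pull out 2^2: since 2279 ≡ 7 (mod 8), (2/2279) = +1, so (2/2279)^2 = +1.
Reciprocity: 33 ≡ 1 and 2279 ≡ 3 (mod 4), so (33/2279) = +(2279/33).
Reduce top mod 33: now compute (2/33).
Pull out 2: since 33 ≡ 1 (mod 8), (2/33) = +1.
Reached (1/33) = 1. Collecting the sign flips along the way, the symbol is +1.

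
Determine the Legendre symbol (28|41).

Euler's criterion: (28/41) ≡ 28^20 (mod 41).
28^2 ≡ 5 (mod 41)
28^4 ≡ 25 (mod 41)
28^8 ≡ 10 (mod 41)
28^16 ≡ 18 (mod 41)
28^20 = 28^(16+4) ≡ 40 (mod 41).
Result is 40 ≡ −1, so (28/41) = −1.

-1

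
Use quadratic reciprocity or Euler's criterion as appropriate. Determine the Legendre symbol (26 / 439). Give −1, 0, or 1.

Euler's criterion: (26/439) ≡ 26^219 (mod 439).
26^2 ≡ 237 (mod 439)
26^4 ≡ 416 (mod 439)
26^8 ≡ 90 (mod 439)
26^16 ≡ 198 (mod 439)
26^32 ≡ 133 (mod 439)
26^64 ≡ 129 (mod 439)
26^128 ≡ 398 (mod 439)
26^219 = 26^(128+64+16+8+2+1) ≡ 1 (mod 439).
Result is 1, so (26/439) = 1.

1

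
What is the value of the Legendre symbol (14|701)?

-1

Pull out 2: since 701 ≡ 5 (mod 8), (2/701) = -1.
Reciprocity: 7 ≡ 3 and 701 ≡ 1 (mod 4), so (7/701) = +(701/7).
Reduce top mod 7: now compute (1/7).
Reached (1/7) = 1. Collecting the sign flips along the way, the symbol is -1.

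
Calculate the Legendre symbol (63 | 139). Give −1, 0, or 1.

1

Euler's criterion: (63/139) ≡ 63^69 (mod 139).
63^2 ≡ 77 (mod 139)
63^4 ≡ 91 (mod 139)
63^8 ≡ 80 (mod 139)
63^16 ≡ 6 (mod 139)
63^32 ≡ 36 (mod 139)
63^64 ≡ 45 (mod 139)
63^69 = 63^(64+4+1) ≡ 1 (mod 139).
Result is 1, so (63/139) = 1.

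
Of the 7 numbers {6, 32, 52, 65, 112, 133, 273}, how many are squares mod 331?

(6/331) = +1 → QR.
(32/331) = -1 → non-residue.
(52/331) = -1 → non-residue.
(65/331) = -1 → non-residue.
(112/331) = -1 → non-residue.
(133/331) = -1 → non-residue.
(273/331) = -1 → non-residue.
Total quadratic residues among the 7: 1.

1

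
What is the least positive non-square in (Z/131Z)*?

(2/131) = −1, so 2 is the smallest positive non-residue mod 131.

2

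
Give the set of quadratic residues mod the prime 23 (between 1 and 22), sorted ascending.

Square k = 1,…,11 (k and 23−k give the same square):
1²=1, 2²=4, 3²=9, 4²=16, 5²≡2, 6²≡13, 7²≡3, 8²≡18, 9²≡12, 10²≡8, 11²≡6 (mod 23).
So the quadratic residues mod 23 are {1, 2, 3, 4, 6, 8, 9, 12, 13, 16, 18}.

1 2 3 4 6 8 9 12 13 16 18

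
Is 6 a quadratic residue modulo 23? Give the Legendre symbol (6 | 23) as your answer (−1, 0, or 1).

Euler's criterion: (6/23) ≡ 6^11 (mod 23).
6^2 ≡ 13 (mod 23)
6^4 ≡ 8 (mod 23)
6^8 ≡ 18 (mod 23)
6^11 = 6^(8+2+1) ≡ 1 (mod 23).
Result is 1, so (6/23) = 1.

1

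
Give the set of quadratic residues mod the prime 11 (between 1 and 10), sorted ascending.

Square k = 1,…,5 (k and 11−k give the same square):
1²=1, 2²=4, 3²=9, 4²≡5, 5²≡3 (mod 11).
So the quadratic residues mod 11 are {1, 3, 4, 5, 9}.

1 3 4 5 9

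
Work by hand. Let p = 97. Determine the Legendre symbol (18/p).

1

Pull out 2: since 97 ≡ 1 (mod 8), (2/97) = +1.
Reciprocity: 9 ≡ 1 and 97 ≡ 1 (mod 4), so (9/97) = +(97/9).
Reduce top mod 9: now compute (7/9).
Reciprocity: 7 ≡ 3 and 9 ≡ 1 (mod 4), so (7/9) = +(9/7).
Reduce top mod 7: now compute (2/7).
Pull out 2: since 7 ≡ 7 (mod 8), (2/7) = +1.
Reached (1/7) = 1. Collecting the sign flips along the way, the symbol is +1.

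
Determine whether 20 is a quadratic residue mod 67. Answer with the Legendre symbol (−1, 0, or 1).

-1

Pull out 2^2: since 67 ≡ 3 (mod 8), (2/67) = -1, so (2/67)^2 = +1.
Reciprocity: 5 ≡ 1 and 67 ≡ 3 (mod 4), so (5/67) = +(67/5).
Reduce top mod 5: now compute (2/5).
Pull out 2: since 5 ≡ 5 (mod 8), (2/5) = -1.
Reached (1/5) = 1. Collecting the sign flips along the way, the symbol is -1.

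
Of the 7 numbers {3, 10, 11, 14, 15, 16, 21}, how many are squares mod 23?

(3/23) = +1 → QR.
(10/23) = -1 → non-residue.
(11/23) = -1 → non-residue.
(14/23) = -1 → non-residue.
(15/23) = -1 → non-residue.
(16/23) = +1 → QR.
(21/23) = -1 → non-residue.
Total quadratic residues among the 7: 2.

2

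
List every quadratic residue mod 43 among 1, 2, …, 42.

1, 4, 6, 9, 10, 11, 13, 14, 15, 16, 17, 21, 23, 24, 25, 31, 35, 36, 38, 40, 41

Square k = 1,…,21 (k and 43−k give the same square):
1²=1, 2²=4, 3²=9, 4²=16, 5²=25, 6²=36, 7²≡6, 8²≡21, 9²≡38, 10²≡14, 11²≡35, 12²≡15, 13²≡40, 14²≡24, 15²≡10, 16²≡41, 17²≡31, 18²≡23, 19²≡17, 20²≡13, 21²≡11 (mod 43).
So the quadratic residues mod 43 are {1, 4, 6, 9, 10, 11, 13, 14, 15, 16, 17, 21, 23, 24, 25, 31, 35, 36, 38, 40, 41}.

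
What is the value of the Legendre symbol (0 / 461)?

0

Top reduces to 0: gcd > 1, so the symbol is 0.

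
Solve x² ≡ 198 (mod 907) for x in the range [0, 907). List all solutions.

Since 907 ≡ 3 (mod 4), a square root of 198 is 198^((907+1)/4) = 198^227 mod 907.
Repeated squaring: 198^2≡203, 198^4≡394, 198^8≡139, 198^16≡274, 198^32≡702, 198^64≡303, 198^128≡202 (mod 907).
198^227 = 198^(128+64+32+2+1) ≡ 533 (mod 907).
Check: 533² = 284089 ≡ 198 (mod 907). The two roots are 374 and 533.

374, 533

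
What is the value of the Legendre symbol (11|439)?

Euler's criterion: (11/439) ≡ 11^219 (mod 439).
11^2 ≡ 121 (mod 439)
11^4 ≡ 154 (mod 439)
11^8 ≡ 10 (mod 439)
11^16 ≡ 100 (mod 439)
11^32 ≡ 342 (mod 439)
11^64 ≡ 190 (mod 439)
11^128 ≡ 102 (mod 439)
11^219 = 11^(128+64+16+8+2+1) ≡ 1 (mod 439).
Result is 1, so (11/439) = 1.

1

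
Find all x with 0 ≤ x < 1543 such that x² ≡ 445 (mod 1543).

305, 1238

Since 1543 ≡ 3 (mod 4), a square root of 445 is 445^((1543+1)/4) = 445^386 mod 1543.
Repeated squaring: 445^2≡521, 445^4≡1416, 445^8≡699, 445^16≡1013, 445^32≡74, 445^64≡847, 445^128≡1457, 445^256≡1224 (mod 1543).
445^386 = 445^(256+128+2) ≡ 305 (mod 1543).
Check: 305² = 93025 ≡ 445 (mod 1543). The two roots are 305 and 1238.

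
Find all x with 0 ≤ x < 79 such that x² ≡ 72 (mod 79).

Since 79 ≡ 3 (mod 4), a square root of 72 is 72^((79+1)/4) = 72^20 mod 79.
Repeated squaring: 72^2≡49, 72^4≡31, 72^8≡13, 72^16≡11 (mod 79).
72^20 = 72^(16+4) ≡ 25 (mod 79).
Check: 25² = 625 ≡ 72 (mod 79). The two roots are 25 and 54.

25, 54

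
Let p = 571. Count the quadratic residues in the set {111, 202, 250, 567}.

1

(111/571) = -1 → non-residue.
(202/571) = +1 → QR.
(250/571) = -1 → non-residue.
(567/571) = -1 → non-residue.
Total quadratic residues among the 4: 1.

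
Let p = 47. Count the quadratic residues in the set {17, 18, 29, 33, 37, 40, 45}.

(17/47) = +1 → QR.
(18/47) = +1 → QR.
(29/47) = -1 → non-residue.
(33/47) = -1 → non-residue.
(37/47) = +1 → QR.
(40/47) = -1 → non-residue.
(45/47) = -1 → non-residue.
Total quadratic residues among the 7: 3.

3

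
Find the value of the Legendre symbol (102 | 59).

First reduce: 102 ≡ 43 (mod 59).
Reciprocity: 43 ≡ 3 and 59 ≡ 3 (mod 4), so (43/59) = −(59/43).
Reduce top mod 43: now compute (16/43).
Pull out 2^4: since 43 ≡ 3 (mod 8), (2/43) = -1, so (2/43)^4 = +1.
Reached (1/43) = 1. Collecting the sign flips along the way, the symbol is -1.

-1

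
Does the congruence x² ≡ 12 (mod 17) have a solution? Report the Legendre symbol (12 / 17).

Pull out 2^2: since 17 ≡ 1 (mod 8), (2/17) = +1, so (2/17)^2 = +1.
Reciprocity: 3 ≡ 3 and 17 ≡ 1 (mod 4), so (3/17) = +(17/3).
Reduce top mod 3: now compute (2/3).
Pull out 2: since 3 ≡ 3 (mod 8), (2/3) = -1.
Reached (1/3) = 1. Collecting the sign flips along the way, the symbol is -1.

-1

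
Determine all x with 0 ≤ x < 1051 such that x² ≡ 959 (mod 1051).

273, 778

Since 1051 ≡ 3 (mod 4), a square root of 959 is 959^((1051+1)/4) = 959^263 mod 1051.
Repeated squaring: 959^2≡56, 959^4≡1034, 959^8≡289, 959^16≡492, 959^32≡334, 959^64≡150, 959^128≡429, 959^256≡116 (mod 1051).
959^263 = 959^(256+4+2+1) ≡ 778 (mod 1051).
Check: 778² = 605284 ≡ 959 (mod 1051). The two roots are 273 and 778.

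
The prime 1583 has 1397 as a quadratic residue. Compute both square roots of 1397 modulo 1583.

554, 1029

Since 1583 ≡ 3 (mod 4), a square root of 1397 is 1397^((1583+1)/4) = 1397^396 mod 1583.
Repeated squaring: 1397^2≡1353, 1397^4≡661, 1397^8≡13, 1397^16≡169, 1397^32≡67, 1397^64≡1323, 1397^128≡1114, 1397^256≡1507 (mod 1583).
1397^396 = 1397^(256+128+8+4) ≡ 554 (mod 1583).
Check: 554² = 306916 ≡ 1397 (mod 1583). The two roots are 554 and 1029.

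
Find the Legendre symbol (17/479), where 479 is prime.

Reciprocity: 17 ≡ 1 and 479 ≡ 3 (mod 4), so (17/479) = +(479/17).
Reduce top mod 17: now compute (3/17).
Reciprocity: 3 ≡ 3 and 17 ≡ 1 (mod 4), so (3/17) = +(17/3).
Reduce top mod 3: now compute (2/3).
Pull out 2: since 3 ≡ 3 (mod 8), (2/3) = -1.
Reached (1/3) = 1. Collecting the sign flips along the way, the symbol is -1.

-1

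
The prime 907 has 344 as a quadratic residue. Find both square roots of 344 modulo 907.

Since 907 ≡ 3 (mod 4), a square root of 344 is 344^((907+1)/4) = 344^227 mod 907.
Repeated squaring: 344^2≡426, 344^4≡76, 344^8≡334, 344^16≡902, 344^32≡25, 344^64≡625, 344^128≡615 (mod 907).
344^227 = 344^(128+64+32+2+1) ≡ 632 (mod 907).
Check: 632² = 399424 ≡ 344 (mod 907). The two roots are 275 and 632.

275, 632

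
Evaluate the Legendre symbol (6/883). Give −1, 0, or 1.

1

Pull out 2: since 883 ≡ 3 (mod 8), (2/883) = -1.
Reciprocity: 3 ≡ 3 and 883 ≡ 3 (mod 4), so (3/883) = −(883/3).
Reduce top mod 3: now compute (1/3).
Reached (1/3) = 1. Collecting the sign flips along the way, the symbol is +1.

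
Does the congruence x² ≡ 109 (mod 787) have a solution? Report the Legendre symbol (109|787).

-1

Euler's criterion: (109/787) ≡ 109^393 (mod 787).
109^2 ≡ 76 (mod 787)
109^4 ≡ 267 (mod 787)
109^8 ≡ 459 (mod 787)
109^16 ≡ 552 (mod 787)
109^32 ≡ 135 (mod 787)
109^64 ≡ 124 (mod 787)
109^128 ≡ 423 (mod 787)
109^256 ≡ 280 (mod 787)
109^393 = 109^(256+128+8+1) ≡ 786 (mod 787).
Result is 786 ≡ −1, so (109/787) = −1.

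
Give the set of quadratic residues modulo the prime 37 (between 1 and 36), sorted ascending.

1 3 4 7 9 10 11 12 16 21 25 26 27 28 30 33 34 36

Square k = 1,…,18 (k and 37−k give the same square):
1²=1, 2²=4, 3²=9, 4²=16, 5²=25, 6²=36, 7²≡12, 8²≡27, 9²≡7, 10²≡26, 11²≡10, 12²≡33, 13²≡21, 14²≡11, 15²≡3, 16²≡34, 17²≡30, 18²≡28 (mod 37).
So the quadratic residues mod 37 are {1, 3, 4, 7, 9, 10, 11, 12, 16, 21, 25, 26, 27, 28, 30, 33, 34, 36}.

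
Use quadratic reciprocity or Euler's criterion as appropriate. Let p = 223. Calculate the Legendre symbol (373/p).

Euler's criterion: (373/223) ≡ 150^111 (mod 223).
150^2 ≡ 200 (mod 223)
150^4 ≡ 83 (mod 223)
150^8 ≡ 199 (mod 223)
150^16 ≡ 130 (mod 223)
150^32 ≡ 175 (mod 223)
150^64 ≡ 74 (mod 223)
150^111 = 150^(64+32+8+4+2+1) ≡ 222 (mod 223).
Result is 222 ≡ −1, so (373/223) = −1.

-1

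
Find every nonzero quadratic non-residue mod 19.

2 3 8 10 12 13 14 15 18

Square k = 1,…,9 (k and 19−k give the same square):
1²=1, 2²=4, 3²=9, 4²=16, 5²≡6, 6²≡17, 7²≡11, 8²≡7, 9²≡5 (mod 19).
The residues are {1, 4, 5, 6, 7, 9, 11, 16, 17}; the non-residues are the remaining 9 nonzero classes.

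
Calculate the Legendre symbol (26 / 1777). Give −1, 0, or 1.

1

Pull out 2: since 1777 ≡ 1 (mod 8), (2/1777) = +1.
Reciprocity: 13 ≡ 1 and 1777 ≡ 1 (mod 4), so (13/1777) = +(1777/13).
Reduce top mod 13: now compute (9/13).
Reciprocity: 9 ≡ 1 and 13 ≡ 1 (mod 4), so (9/13) = +(13/9).
Reduce top mod 9: now compute (4/9).
Pull out 2^2: since 9 ≡ 1 (mod 8), (2/9) = +1, so (2/9)^2 = +1.
Reached (1/9) = 1. Collecting the sign flips along the way, the symbol is +1.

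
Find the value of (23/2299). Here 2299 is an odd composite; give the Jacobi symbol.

Reciprocity: 23 ≡ 3 and 2299 ≡ 3 (mod 4), so (23/2299) = −(2299/23).
Reduce top mod 23: now compute (22/23).
Pull out 2: since 23 ≡ 7 (mod 8), (2/23) = +1.
Reciprocity: 11 ≡ 3 and 23 ≡ 3 (mod 4), so (11/23) = −(23/11).
Reduce top mod 11: now compute (1/11).
Reached (1/11) = 1. Collecting the sign flips along the way, the symbol is +1.

1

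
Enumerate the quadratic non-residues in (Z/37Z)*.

Square k = 1,…,18 (k and 37−k give the same square):
1²=1, 2²=4, 3²=9, 4²=16, 5²=25, 6²=36, 7²≡12, 8²≡27, 9²≡7, 10²≡26, 11²≡10, 12²≡33, 13²≡21, 14²≡11, 15²≡3, 16²≡34, 17²≡30, 18²≡28 (mod 37).
The residues are {1, 3, 4, 7, 9, 10, 11, 12, 16, 21, 25, 26, 27, 28, 30, 33, 34, 36}; the non-residues are the remaining 18 nonzero classes.

2,5,6,8,13,14,15,17,18,19,20,22,23,24,29,31,32,35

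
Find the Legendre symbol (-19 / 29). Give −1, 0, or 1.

-1

Euler's criterion: (-19/29) ≡ 10^14 (mod 29).
10^2 ≡ 13 (mod 29)
10^4 ≡ 24 (mod 29)
10^8 ≡ 25 (mod 29)
10^14 = 10^(8+4+2) ≡ 28 (mod 29).
Result is 28 ≡ −1, so (-19/29) = −1.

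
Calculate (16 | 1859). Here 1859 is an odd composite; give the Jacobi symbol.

1

Pull out 2^4: since 1859 ≡ 3 (mod 8), (2/1859) = -1, so (2/1859)^4 = +1.
Reached (1/1859) = 1. Collecting the sign flips along the way, the symbol is +1.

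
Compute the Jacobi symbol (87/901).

-1

Reciprocity: 87 ≡ 3 and 901 ≡ 1 (mod 4), so (87/901) = +(901/87).
Reduce top mod 87: now compute (31/87).
Reciprocity: 31 ≡ 3 and 87 ≡ 3 (mod 4), so (31/87) = −(87/31).
Reduce top mod 31: now compute (25/31).
Reciprocity: 25 ≡ 1 and 31 ≡ 3 (mod 4), so (25/31) = +(31/25).
Reduce top mod 25: now compute (6/25).
Pull out 2: since 25 ≡ 1 (mod 8), (2/25) = +1.
Reciprocity: 3 ≡ 3 and 25 ≡ 1 (mod 4), so (3/25) = +(25/3).
Reduce top mod 3: now compute (1/3).
Reached (1/3) = 1. Collecting the sign flips along the way, the symbol is -1.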